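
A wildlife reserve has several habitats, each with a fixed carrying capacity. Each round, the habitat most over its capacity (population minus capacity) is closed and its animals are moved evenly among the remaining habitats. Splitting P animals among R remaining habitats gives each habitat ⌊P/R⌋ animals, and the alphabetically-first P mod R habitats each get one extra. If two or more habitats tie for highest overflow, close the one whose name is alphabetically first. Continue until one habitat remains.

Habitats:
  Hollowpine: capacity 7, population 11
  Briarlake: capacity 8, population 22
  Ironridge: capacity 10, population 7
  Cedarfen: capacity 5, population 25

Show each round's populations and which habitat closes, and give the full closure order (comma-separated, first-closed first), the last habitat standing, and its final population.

Closure order: Cedarfen, Briarlake, Hollowpine
Last habitat: Ironridge with 65 animals

Round 1: Briarlake=22 Cedarfen=25 Hollowpine=11 Ironridge=7 → close Cedarfen (overflow 20)
  25÷3 = 8 each, +1 to first 1
Round 2: Briarlake=31 Hollowpine=19 Ironridge=15 → close Briarlake (overflow 23)
  31÷2 = 15 each, +1 to first 1
Round 3: Hollowpine=35 Ironridge=30 → close Hollowpine (overflow 28)
  35÷1 = 35 each, +1 to first 0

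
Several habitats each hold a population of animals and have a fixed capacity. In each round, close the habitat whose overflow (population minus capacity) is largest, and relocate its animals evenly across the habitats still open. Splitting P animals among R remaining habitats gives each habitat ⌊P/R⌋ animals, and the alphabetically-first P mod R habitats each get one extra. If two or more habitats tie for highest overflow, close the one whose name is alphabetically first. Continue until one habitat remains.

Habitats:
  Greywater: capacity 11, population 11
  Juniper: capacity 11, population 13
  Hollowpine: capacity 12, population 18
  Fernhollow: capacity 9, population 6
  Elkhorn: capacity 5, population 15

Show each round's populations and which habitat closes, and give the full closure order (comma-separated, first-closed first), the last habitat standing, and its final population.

Closure order: Elkhorn, Hollowpine, Juniper, Greywater
Last habitat: Fernhollow with 63 animals

Round 1: Elkhorn=15 Fernhollow=6 Greywater=11 Hollowpine=18 Juniper=13 → close Elkhorn (overflow 10)
  15÷4 = 3 each, +1 to first 3
Round 2: Fernhollow=10 Greywater=15 Hollowpine=22 Juniper=16 → close Hollowpine (overflow 10)
  22÷3 = 7 each, +1 to first 1
Round 3: Fernhollow=18 Greywater=22 Juniper=23 → close Juniper (overflow 12)
  23÷2 = 11 each, +1 to first 1
Round 4: Fernhollow=30 Greywater=33 → close Greywater (overflow 22)
  33÷1 = 33 each, +1 to first 0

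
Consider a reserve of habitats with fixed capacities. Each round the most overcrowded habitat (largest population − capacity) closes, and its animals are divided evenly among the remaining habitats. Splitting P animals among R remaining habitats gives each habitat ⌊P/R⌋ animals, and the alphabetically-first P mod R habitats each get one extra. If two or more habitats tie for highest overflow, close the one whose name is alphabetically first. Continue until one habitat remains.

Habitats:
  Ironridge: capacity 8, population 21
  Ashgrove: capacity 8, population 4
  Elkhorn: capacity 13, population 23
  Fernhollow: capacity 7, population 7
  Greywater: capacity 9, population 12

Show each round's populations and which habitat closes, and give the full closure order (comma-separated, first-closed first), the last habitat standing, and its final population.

Closure order: Ironridge, Elkhorn, Greywater, Fernhollow
Last habitat: Ashgrove with 67 animals

Round 1: Ashgrove=4 Elkhorn=23 Fernhollow=7 Greywater=12 Ironridge=21 → close Ironridge (overflow 13)
  21÷4 = 5 each, +1 to first 1
Round 2: Ashgrove=10 Elkhorn=28 Fernhollow=12 Greywater=17 → close Elkhorn (overflow 15)
  28÷3 = 9 each, +1 to first 1
Round 3: Ashgrove=20 Fernhollow=21 Greywater=26 → close Greywater (overflow 17)
  26÷2 = 13 each, +1 to first 0
Round 4: Ashgrove=33 Fernhollow=34 → close Fernhollow (overflow 27)
  34÷1 = 34 each, +1 to first 0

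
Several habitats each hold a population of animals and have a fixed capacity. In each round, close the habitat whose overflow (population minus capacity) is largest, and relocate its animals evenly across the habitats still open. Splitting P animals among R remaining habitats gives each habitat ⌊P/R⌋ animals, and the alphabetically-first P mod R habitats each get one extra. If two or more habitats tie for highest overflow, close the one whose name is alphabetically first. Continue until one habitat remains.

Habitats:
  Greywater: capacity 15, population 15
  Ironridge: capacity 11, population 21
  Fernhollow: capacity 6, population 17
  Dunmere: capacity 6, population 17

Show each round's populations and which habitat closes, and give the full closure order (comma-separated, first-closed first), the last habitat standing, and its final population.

Round 1: Dunmere=17 Fernhollow=17 Greywater=15 Ironridge=21 → close Dunmere (overflow 11)
  17÷3 = 5 each, +1 to first 2
Round 2: Fernhollow=23 Greywater=21 Ironridge=26 → close Fernhollow (overflow 17)
  23÷2 = 11 each, +1 to first 1
Round 3: Greywater=33 Ironridge=37 → close Ironridge (overflow 26)
  37÷1 = 37 each, +1 to first 0

Closure order: Dunmere, Fernhollow, Ironridge
Last habitat: Greywater with 70 animals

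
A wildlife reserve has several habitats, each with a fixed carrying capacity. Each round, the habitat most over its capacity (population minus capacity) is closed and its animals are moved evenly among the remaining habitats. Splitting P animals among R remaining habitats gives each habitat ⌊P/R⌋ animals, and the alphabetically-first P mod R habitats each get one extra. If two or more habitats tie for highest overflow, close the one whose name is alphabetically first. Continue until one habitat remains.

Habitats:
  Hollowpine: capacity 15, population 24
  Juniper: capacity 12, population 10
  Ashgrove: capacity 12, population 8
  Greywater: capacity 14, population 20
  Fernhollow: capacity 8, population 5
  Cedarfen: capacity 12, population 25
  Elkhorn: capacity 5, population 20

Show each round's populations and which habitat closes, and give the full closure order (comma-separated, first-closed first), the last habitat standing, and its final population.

Closure order: Elkhorn, Cedarfen, Hollowpine, Greywater, Ashgrove, Fernhollow
Last habitat: Juniper with 112 animals

Round 1: Ashgrove=8 Cedarfen=25 Elkhorn=20 Fernhollow=5 Greywater=20 Hollowpine=24 Juniper=10 → close Elkhorn (overflow 15)
  20÷6 = 3 each, +1 to first 2
Round 2: Ashgrove=12 Cedarfen=29 Fernhollow=8 Greywater=23 Hollowpine=27 Juniper=13 → close Cedarfen (overflow 17)
  29÷5 = 5 each, +1 to first 4
Round 3: Ashgrove=18 Fernhollow=14 Greywater=29 Hollowpine=33 Juniper=18 → close Hollowpine (overflow 18)
  33÷4 = 8 each, +1 to first 1
Round 4: Ashgrove=27 Fernhollow=22 Greywater=37 Juniper=26 → close Greywater (overflow 23)
  37÷3 = 12 each, +1 to first 1
Round 5: Ashgrove=40 Fernhollow=34 Juniper=38 → close Ashgrove (overflow 28)
  40÷2 = 20 each, +1 to first 0
Round 6: Fernhollow=54 Juniper=58 → close Fernhollow (overflow 46)
  54÷1 = 54 each, +1 to first 0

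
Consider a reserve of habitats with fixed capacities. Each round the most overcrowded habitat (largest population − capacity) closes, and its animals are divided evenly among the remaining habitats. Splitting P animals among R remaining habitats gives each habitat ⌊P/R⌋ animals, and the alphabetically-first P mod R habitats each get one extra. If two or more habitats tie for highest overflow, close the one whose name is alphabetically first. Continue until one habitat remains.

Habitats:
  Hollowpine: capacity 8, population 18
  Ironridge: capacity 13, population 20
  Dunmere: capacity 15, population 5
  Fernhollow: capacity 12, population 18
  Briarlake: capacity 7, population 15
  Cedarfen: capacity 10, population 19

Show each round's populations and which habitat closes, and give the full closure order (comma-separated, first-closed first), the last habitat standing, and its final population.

Closure order: Hollowpine, Cedarfen, Briarlake, Fernhollow, Ironridge
Last habitat: Dunmere with 95 animals

Round 1: Briarlake=15 Cedarfen=19 Dunmere=5 Fernhollow=18 Hollowpine=18 Ironridge=20 → close Hollowpine (overflow 10)
  18÷5 = 3 each, +1 to first 3
Round 2: Briarlake=19 Cedarfen=23 Dunmere=9 Fernhollow=21 Ironridge=23 → close Cedarfen (overflow 13)
  23÷4 = 5 each, +1 to first 3
Round 3: Briarlake=25 Dunmere=15 Fernhollow=27 Ironridge=28 → close Briarlake (overflow 18)
  25÷3 = 8 each, +1 to first 1
Round 4: Dunmere=24 Fernhollow=35 Ironridge=36 → close Fernhollow (overflow 23)
  35÷2 = 17 each, +1 to first 1
Round 5: Dunmere=42 Ironridge=53 → close Ironridge (overflow 40)
  53÷1 = 53 each, +1 to first 0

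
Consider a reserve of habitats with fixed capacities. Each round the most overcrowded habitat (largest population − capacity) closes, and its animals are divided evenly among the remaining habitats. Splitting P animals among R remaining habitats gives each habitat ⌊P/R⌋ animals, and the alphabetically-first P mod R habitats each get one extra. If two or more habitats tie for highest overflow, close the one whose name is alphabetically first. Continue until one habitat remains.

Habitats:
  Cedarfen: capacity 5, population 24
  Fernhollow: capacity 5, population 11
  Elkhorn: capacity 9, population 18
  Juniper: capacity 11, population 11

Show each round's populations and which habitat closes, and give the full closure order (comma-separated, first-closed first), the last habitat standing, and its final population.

Round 1: Cedarfen=24 Elkhorn=18 Fernhollow=11 Juniper=11 → close Cedarfen (overflow 19)
  24÷3 = 8 each, +1 to first 0
Round 2: Elkhorn=26 Fernhollow=19 Juniper=19 → close Elkhorn (overflow 17)
  26÷2 = 13 each, +1 to first 0
Round 3: Fernhollow=32 Juniper=32 → close Fernhollow (overflow 27)
  32÷1 = 32 each, +1 to first 0

Closure order: Cedarfen, Elkhorn, Fernhollow
Last habitat: Juniper with 64 animals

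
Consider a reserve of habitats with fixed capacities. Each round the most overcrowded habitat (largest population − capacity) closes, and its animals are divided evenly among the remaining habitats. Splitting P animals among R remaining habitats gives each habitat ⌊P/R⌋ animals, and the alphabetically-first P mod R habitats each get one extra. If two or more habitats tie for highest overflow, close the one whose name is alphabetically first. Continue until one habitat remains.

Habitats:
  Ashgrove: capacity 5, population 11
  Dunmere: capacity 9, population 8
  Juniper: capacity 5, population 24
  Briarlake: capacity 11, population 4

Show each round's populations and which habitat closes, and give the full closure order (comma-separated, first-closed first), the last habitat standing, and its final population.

Round 1: Ashgrove=11 Briarlake=4 Dunmere=8 Juniper=24 → close Juniper (overflow 19)
  24÷3 = 8 each, +1 to first 0
Round 2: Ashgrove=19 Briarlake=12 Dunmere=16 → close Ashgrove (overflow 14)
  19÷2 = 9 each, +1 to first 1
Round 3: Briarlake=22 Dunmere=25 → close Dunmere (overflow 16)
  25÷1 = 25 each, +1 to first 0

Closure order: Juniper, Ashgrove, Dunmere
Last habitat: Briarlake with 47 animals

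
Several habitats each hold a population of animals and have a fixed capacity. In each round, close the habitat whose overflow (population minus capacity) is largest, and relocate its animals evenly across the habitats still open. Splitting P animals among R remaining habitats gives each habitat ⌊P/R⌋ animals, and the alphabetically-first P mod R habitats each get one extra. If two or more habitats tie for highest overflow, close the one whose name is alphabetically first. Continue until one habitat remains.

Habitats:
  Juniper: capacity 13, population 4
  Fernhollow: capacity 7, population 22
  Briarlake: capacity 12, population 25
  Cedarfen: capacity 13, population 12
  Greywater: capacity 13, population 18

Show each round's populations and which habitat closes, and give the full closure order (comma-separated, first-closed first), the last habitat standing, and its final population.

Closure order: Fernhollow, Briarlake, Greywater, Cedarfen
Last habitat: Juniper with 81 animals

Round 1: Briarlake=25 Cedarfen=12 Fernhollow=22 Greywater=18 Juniper=4 → close Fernhollow (overflow 15)
  22÷4 = 5 each, +1 to first 2
Round 2: Briarlake=31 Cedarfen=18 Greywater=23 Juniper=9 → close Briarlake (overflow 19)
  31÷3 = 10 each, +1 to first 1
Round 3: Cedarfen=29 Greywater=33 Juniper=19 → close Greywater (overflow 20)
  33÷2 = 16 each, +1 to first 1
Round 4: Cedarfen=46 Juniper=35 → close Cedarfen (overflow 33)
  46÷1 = 46 each, +1 to first 0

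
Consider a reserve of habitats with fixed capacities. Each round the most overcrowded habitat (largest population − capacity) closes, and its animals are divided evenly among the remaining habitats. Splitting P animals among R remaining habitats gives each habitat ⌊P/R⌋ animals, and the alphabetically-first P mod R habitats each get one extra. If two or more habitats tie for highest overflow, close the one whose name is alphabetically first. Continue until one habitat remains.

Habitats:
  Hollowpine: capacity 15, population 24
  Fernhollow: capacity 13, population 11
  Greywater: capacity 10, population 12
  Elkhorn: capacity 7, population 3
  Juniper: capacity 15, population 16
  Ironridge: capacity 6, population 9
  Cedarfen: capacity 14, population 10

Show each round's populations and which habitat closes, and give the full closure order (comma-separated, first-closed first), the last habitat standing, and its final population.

Round 1: Cedarfen=10 Elkhorn=3 Fernhollow=11 Greywater=12 Hollowpine=24 Ironridge=9 Juniper=16 → close Hollowpine (overflow 9)
  24÷6 = 4 each, +1 to first 0
Round 2: Cedarfen=14 Elkhorn=7 Fernhollow=15 Greywater=16 Ironridge=13 Juniper=20 → close Ironridge (overflow 7)
  13÷5 = 2 each, +1 to first 3
Round 3: Cedarfen=17 Elkhorn=10 Fernhollow=18 Greywater=18 Juniper=22 → close Greywater (overflow 8)
  18÷4 = 4 each, +1 to first 2
Round 4: Cedarfen=22 Elkhorn=15 Fernhollow=22 Juniper=26 → close Juniper (overflow 11)
  26÷3 = 8 each, +1 to first 2
Round 5: Cedarfen=31 Elkhorn=24 Fernhollow=30 → close Cedarfen (overflow 17)
  31÷2 = 15 each, +1 to first 1
Round 6: Elkhorn=40 Fernhollow=45 → close Elkhorn (overflow 33)
  40÷1 = 40 each, +1 to first 0

Closure order: Hollowpine, Ironridge, Greywater, Juniper, Cedarfen, Elkhorn
Last habitat: Fernhollow with 85 animals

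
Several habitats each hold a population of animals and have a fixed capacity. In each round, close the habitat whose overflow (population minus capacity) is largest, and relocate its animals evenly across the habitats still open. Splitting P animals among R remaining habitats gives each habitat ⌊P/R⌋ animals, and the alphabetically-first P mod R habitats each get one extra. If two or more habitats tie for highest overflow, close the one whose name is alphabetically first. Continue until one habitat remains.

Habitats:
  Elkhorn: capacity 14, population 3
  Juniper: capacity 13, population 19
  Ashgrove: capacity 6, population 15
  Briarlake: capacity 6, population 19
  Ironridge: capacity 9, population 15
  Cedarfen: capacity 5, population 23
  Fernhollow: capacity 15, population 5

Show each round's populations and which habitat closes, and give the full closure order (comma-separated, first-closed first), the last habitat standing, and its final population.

Round 1: Ashgrove=15 Briarlake=19 Cedarfen=23 Elkhorn=3 Fernhollow=5 Ironridge=15 Juniper=19 → close Cedarfen (overflow 18)
  23÷6 = 3 each, +1 to first 5
Round 2: Ashgrove=19 Briarlake=23 Elkhorn=7 Fernhollow=9 Ironridge=19 Juniper=22 → close Briarlake (overflow 17)
  23÷5 = 4 each, +1 to first 3
Round 3: Ashgrove=24 Elkhorn=12 Fernhollow=14 Ironridge=23 Juniper=26 → close Ashgrove (overflow 18)
  24÷4 = 6 each, +1 to first 0
Round 4: Elkhorn=18 Fernhollow=20 Ironridge=29 Juniper=32 → close Ironridge (overflow 20)
  29÷3 = 9 each, +1 to first 2
Round 5: Elkhorn=28 Fernhollow=30 Juniper=41 → close Juniper (overflow 28)
  41÷2 = 20 each, +1 to first 1
Round 6: Elkhorn=49 Fernhollow=50 → close Elkhorn (overflow 35)
  49÷1 = 49 each, +1 to first 0

Closure order: Cedarfen, Briarlake, Ashgrove, Ironridge, Juniper, Elkhorn
Last habitat: Fernhollow with 99 animals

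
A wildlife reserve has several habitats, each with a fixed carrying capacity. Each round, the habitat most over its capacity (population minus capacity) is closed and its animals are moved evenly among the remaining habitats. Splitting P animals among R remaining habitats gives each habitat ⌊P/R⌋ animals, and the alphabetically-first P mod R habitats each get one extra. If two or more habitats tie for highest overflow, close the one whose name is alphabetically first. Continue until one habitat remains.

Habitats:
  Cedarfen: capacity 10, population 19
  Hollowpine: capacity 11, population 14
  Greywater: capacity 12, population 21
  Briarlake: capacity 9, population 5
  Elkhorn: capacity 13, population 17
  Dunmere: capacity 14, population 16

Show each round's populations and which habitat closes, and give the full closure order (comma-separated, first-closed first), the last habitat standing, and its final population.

Round 1: Briarlake=5 Cedarfen=19 Dunmere=16 Elkhorn=17 Greywater=21 Hollowpine=14 → close Cedarfen (overflow 9)
  19÷5 = 3 each, +1 to first 4
Round 2: Briarlake=9 Dunmere=20 Elkhorn=21 Greywater=25 Hollowpine=17 → close Greywater (overflow 13)
  25÷4 = 6 each, +1 to first 1
Round 3: Briarlake=16 Dunmere=26 Elkhorn=27 Hollowpine=23 → close Elkhorn (overflow 14)
  27÷3 = 9 each, +1 to first 0
Round 4: Briarlake=25 Dunmere=35 Hollowpine=32 → close Dunmere (overflow 21)
  35÷2 = 17 each, +1 to first 1
Round 5: Briarlake=43 Hollowpine=49 → close Hollowpine (overflow 38)
  49÷1 = 49 each, +1 to first 0

Closure order: Cedarfen, Greywater, Elkhorn, Dunmere, Hollowpine
Last habitat: Briarlake with 92 animals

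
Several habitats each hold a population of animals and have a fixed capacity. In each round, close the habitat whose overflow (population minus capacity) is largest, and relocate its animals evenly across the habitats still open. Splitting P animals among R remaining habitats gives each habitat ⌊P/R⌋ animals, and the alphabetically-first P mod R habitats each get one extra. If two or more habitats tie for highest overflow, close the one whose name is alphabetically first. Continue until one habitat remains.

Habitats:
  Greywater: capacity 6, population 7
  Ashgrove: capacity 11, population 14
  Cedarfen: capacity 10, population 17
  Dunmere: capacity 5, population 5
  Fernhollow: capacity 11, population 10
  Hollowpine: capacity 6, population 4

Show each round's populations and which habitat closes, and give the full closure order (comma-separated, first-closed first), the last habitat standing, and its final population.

Round 1: Ashgrove=14 Cedarfen=17 Dunmere=5 Fernhollow=10 Greywater=7 Hollowpine=4 → close Cedarfen (overflow 7)
  17÷5 = 3 each, +1 to first 2
Round 2: Ashgrove=18 Dunmere=9 Fernhollow=13 Greywater=10 Hollowpine=7 → close Ashgrove (overflow 7)
  18÷4 = 4 each, +1 to first 2
Round 3: Dunmere=14 Fernhollow=18 Greywater=14 Hollowpine=11 → close Dunmere (overflow 9)
  14÷3 = 4 each, +1 to first 2
Round 4: Fernhollow=23 Greywater=19 Hollowpine=15 → close Greywater (overflow 13)
  19÷2 = 9 each, +1 to first 1
Round 5: Fernhollow=33 Hollowpine=24 → close Fernhollow (overflow 22)
  33÷1 = 33 each, +1 to first 0

Closure order: Cedarfen, Ashgrove, Dunmere, Greywater, Fernhollow
Last habitat: Hollowpine with 57 animals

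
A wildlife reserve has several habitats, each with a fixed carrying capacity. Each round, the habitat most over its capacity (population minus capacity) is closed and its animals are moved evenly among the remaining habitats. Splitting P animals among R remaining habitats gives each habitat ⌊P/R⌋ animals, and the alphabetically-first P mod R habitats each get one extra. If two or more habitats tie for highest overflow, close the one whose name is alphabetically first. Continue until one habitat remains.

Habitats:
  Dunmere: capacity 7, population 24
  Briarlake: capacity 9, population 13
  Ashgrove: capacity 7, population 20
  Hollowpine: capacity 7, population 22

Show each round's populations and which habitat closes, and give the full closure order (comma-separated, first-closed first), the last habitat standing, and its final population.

Round 1: Ashgrove=20 Briarlake=13 Dunmere=24 Hollowpine=22 → close Dunmere (overflow 17)
  24÷3 = 8 each, +1 to first 0
Round 2: Ashgrove=28 Briarlake=21 Hollowpine=30 → close Hollowpine (overflow 23)
  30÷2 = 15 each, +1 to first 0
Round 3: Ashgrove=43 Briarlake=36 → close Ashgrove (overflow 36)
  43÷1 = 43 each, +1 to first 0

Closure order: Dunmere, Hollowpine, Ashgrove
Last habitat: Briarlake with 79 animals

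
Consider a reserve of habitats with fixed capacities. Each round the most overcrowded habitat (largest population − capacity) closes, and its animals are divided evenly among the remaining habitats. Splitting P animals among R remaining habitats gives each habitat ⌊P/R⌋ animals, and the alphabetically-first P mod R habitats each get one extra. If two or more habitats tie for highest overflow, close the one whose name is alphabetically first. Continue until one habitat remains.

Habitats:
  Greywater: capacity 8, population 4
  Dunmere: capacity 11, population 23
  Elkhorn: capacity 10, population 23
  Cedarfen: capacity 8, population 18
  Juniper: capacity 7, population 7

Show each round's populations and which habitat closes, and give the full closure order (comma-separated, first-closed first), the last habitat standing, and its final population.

Closure order: Elkhorn, Dunmere, Cedarfen, Juniper
Last habitat: Greywater with 75 animals

Round 1: Cedarfen=18 Dunmere=23 Elkhorn=23 Greywater=4 Juniper=7 → close Elkhorn (overflow 13)
  23÷4 = 5 each, +1 to first 3
Round 2: Cedarfen=24 Dunmere=29 Greywater=10 Juniper=12 → close Dunmere (overflow 18)
  29÷3 = 9 each, +1 to first 2
Round 3: Cedarfen=34 Greywater=20 Juniper=21 → close Cedarfen (overflow 26)
  34÷2 = 17 each, +1 to first 0
Round 4: Greywater=37 Juniper=38 → close Juniper (overflow 31)
  38÷1 = 38 each, +1 to first 0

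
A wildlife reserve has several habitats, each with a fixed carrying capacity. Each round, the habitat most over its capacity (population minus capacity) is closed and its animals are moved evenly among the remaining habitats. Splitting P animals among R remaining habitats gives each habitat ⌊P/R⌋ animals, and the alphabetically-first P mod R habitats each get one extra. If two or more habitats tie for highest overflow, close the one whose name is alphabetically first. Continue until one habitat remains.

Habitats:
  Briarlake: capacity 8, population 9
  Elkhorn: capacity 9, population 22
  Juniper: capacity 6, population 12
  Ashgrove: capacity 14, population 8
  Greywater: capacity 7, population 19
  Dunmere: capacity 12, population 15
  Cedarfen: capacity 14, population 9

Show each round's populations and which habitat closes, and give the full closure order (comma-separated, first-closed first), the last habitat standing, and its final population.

Round 1: Ashgrove=8 Briarlake=9 Cedarfen=9 Dunmere=15 Elkhorn=22 Greywater=19 Juniper=12 → close Elkhorn (overflow 13)
  22÷6 = 3 each, +1 to first 4
Round 2: Ashgrove=12 Briarlake=13 Cedarfen=13 Dunmere=19 Greywater=22 Juniper=15 → close Greywater (overflow 15)
  22÷5 = 4 each, +1 to first 2
Round 3: Ashgrove=17 Briarlake=18 Cedarfen=17 Dunmere=23 Juniper=19 → close Juniper (overflow 13)
  19÷4 = 4 each, +1 to first 3
Round 4: Ashgrove=22 Briarlake=23 Cedarfen=22 Dunmere=27 → close Briarlake (overflow 15)
  23÷3 = 7 each, +1 to first 2
Round 5: Ashgrove=30 Cedarfen=30 Dunmere=34 → close Dunmere (overflow 22)
  34÷2 = 17 each, +1 to first 0
Round 6: Ashgrove=47 Cedarfen=47 → close Ashgrove (overflow 33)
  47÷1 = 47 each, +1 to first 0

Closure order: Elkhorn, Greywater, Juniper, Briarlake, Dunmere, Ashgrove
Last habitat: Cedarfen with 94 animals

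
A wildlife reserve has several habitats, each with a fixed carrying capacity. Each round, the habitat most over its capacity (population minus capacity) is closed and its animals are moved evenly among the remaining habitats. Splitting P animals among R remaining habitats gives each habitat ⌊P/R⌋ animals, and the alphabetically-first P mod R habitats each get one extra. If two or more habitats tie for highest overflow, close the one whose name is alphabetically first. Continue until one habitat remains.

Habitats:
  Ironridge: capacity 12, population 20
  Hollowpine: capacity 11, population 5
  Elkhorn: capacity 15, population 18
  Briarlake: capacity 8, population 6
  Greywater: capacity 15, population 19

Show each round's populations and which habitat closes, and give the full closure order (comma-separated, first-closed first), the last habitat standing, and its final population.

Round 1: Briarlake=6 Elkhorn=18 Greywater=19 Hollowpine=5 Ironridge=20 → close Ironridge (overflow 8)
  20÷4 = 5 each, +1 to first 0
Round 2: Briarlake=11 Elkhorn=23 Greywater=24 Hollowpine=10 → close Greywater (overflow 9)
  24÷3 = 8 each, +1 to first 0
Round 3: Briarlake=19 Elkhorn=31 Hollowpine=18 → close Elkhorn (overflow 16)
  31÷2 = 15 each, +1 to first 1
Round 4: Briarlake=35 Hollowpine=33 → close Briarlake (overflow 27)
  35÷1 = 35 each, +1 to first 0

Closure order: Ironridge, Greywater, Elkhorn, Briarlake
Last habitat: Hollowpine with 68 animals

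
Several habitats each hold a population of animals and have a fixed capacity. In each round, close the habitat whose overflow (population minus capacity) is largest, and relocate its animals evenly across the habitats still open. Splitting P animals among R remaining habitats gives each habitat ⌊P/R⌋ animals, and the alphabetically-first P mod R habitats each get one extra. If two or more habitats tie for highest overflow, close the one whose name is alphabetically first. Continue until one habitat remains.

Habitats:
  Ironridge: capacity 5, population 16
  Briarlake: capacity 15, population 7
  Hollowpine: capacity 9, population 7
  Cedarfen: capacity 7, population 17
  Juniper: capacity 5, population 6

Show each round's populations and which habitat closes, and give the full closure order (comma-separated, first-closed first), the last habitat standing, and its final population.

Closure order: Ironridge, Cedarfen, Juniper, Hollowpine
Last habitat: Briarlake with 53 animals

Round 1: Briarlake=7 Cedarfen=17 Hollowpine=7 Ironridge=16 Juniper=6 → close Ironridge (overflow 11)
  16÷4 = 4 each, +1 to first 0
Round 2: Briarlake=11 Cedarfen=21 Hollowpine=11 Juniper=10 → close Cedarfen (overflow 14)
  21÷3 = 7 each, +1 to first 0
Round 3: Briarlake=18 Hollowpine=18 Juniper=17 → close Juniper (overflow 12)
  17÷2 = 8 each, +1 to first 1
Round 4: Briarlake=27 Hollowpine=26 → close Hollowpine (overflow 17)
  26÷1 = 26 each, +1 to first 0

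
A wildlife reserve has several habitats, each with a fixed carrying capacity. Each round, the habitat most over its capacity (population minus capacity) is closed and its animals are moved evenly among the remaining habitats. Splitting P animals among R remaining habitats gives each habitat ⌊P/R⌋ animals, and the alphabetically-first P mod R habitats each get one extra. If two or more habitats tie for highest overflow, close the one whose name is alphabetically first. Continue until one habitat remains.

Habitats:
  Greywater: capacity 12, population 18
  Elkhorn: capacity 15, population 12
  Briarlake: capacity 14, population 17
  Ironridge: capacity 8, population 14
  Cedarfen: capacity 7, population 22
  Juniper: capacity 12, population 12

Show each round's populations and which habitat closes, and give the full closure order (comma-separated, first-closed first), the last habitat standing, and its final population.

Closure order: Cedarfen, Greywater, Ironridge, Briarlake, Elkhorn
Last habitat: Juniper with 95 animals

Round 1: Briarlake=17 Cedarfen=22 Elkhorn=12 Greywater=18 Ironridge=14 Juniper=12 → close Cedarfen (overflow 15)
  22÷5 = 4 each, +1 to first 2
Round 2: Briarlake=22 Elkhorn=17 Greywater=22 Ironridge=18 Juniper=16 → close Greywater (overflow 10)
  22÷4 = 5 each, +1 to first 2
Round 3: Briarlake=28 Elkhorn=23 Ironridge=23 Juniper=21 → close Ironridge (overflow 15)
  23÷3 = 7 each, +1 to first 2
Round 4: Briarlake=36 Elkhorn=31 Juniper=28 → close Briarlake (overflow 22)
  36÷2 = 18 each, +1 to first 0
Round 5: Elkhorn=49 Juniper=46 → close Elkhorn (overflow 34)
  49÷1 = 49 each, +1 to first 0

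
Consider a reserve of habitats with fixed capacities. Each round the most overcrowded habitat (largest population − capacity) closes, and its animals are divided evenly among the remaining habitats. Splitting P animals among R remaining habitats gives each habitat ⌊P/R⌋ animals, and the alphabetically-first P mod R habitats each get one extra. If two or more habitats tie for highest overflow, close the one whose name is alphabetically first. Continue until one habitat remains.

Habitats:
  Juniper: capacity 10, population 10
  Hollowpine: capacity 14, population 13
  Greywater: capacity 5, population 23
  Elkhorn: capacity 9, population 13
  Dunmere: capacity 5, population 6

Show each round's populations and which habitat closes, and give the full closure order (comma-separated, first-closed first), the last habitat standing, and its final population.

Closure order: Greywater, Elkhorn, Dunmere, Hollowpine
Last habitat: Juniper with 65 animals

Round 1: Dunmere=6 Elkhorn=13 Greywater=23 Hollowpine=13 Juniper=10 → close Greywater (overflow 18)
  23÷4 = 5 each, +1 to first 3
Round 2: Dunmere=12 Elkhorn=19 Hollowpine=19 Juniper=15 → close Elkhorn (overflow 10)
  19÷3 = 6 each, +1 to first 1
Round 3: Dunmere=19 Hollowpine=25 Juniper=21 → close Dunmere (overflow 14)
  19÷2 = 9 each, +1 to first 1
Round 4: Hollowpine=35 Juniper=30 → close Hollowpine (overflow 21)
  35÷1 = 35 each, +1 to first 0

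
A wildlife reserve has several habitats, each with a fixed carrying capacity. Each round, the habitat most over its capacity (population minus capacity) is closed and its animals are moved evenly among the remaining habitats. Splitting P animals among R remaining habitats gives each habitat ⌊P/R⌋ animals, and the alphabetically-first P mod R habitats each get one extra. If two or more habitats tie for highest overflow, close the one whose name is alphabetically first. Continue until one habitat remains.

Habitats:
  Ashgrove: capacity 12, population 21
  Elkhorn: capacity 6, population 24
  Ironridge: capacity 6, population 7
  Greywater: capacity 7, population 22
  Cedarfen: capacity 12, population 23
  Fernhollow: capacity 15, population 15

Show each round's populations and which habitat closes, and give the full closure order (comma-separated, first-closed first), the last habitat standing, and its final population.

Round 1: Ashgrove=21 Cedarfen=23 Elkhorn=24 Fernhollow=15 Greywater=22 Ironridge=7 → close Elkhorn (overflow 18)
  24÷5 = 4 each, +1 to first 4
Round 2: Ashgrove=26 Cedarfen=28 Fernhollow=20 Greywater=27 Ironridge=11 → close Greywater (overflow 20)
  27÷4 = 6 each, +1 to first 3
Round 3: Ashgrove=33 Cedarfen=35 Fernhollow=27 Ironridge=17 → close Cedarfen (overflow 23)
  35÷3 = 11 each, +1 to first 2
Round 4: Ashgrove=45 Fernhollow=39 Ironridge=28 → close Ashgrove (overflow 33)
  45÷2 = 22 each, +1 to first 1
Round 5: Fernhollow=62 Ironridge=50 → close Fernhollow (overflow 47)
  62÷1 = 62 each, +1 to first 0

Closure order: Elkhorn, Greywater, Cedarfen, Ashgrove, Fernhollow
Last habitat: Ironridge with 112 animals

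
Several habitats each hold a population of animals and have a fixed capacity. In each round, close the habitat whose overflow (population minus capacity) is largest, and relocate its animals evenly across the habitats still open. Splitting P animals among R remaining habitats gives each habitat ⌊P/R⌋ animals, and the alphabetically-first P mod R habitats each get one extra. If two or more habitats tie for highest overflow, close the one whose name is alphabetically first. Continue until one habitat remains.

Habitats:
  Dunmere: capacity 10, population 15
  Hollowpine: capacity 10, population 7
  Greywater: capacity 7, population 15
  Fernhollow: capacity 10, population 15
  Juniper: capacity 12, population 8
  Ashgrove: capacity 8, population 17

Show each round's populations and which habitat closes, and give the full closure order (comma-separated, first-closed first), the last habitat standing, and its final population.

Closure order: Ashgrove, Greywater, Dunmere, Fernhollow, Hollowpine
Last habitat: Juniper with 77 animals

Round 1: Ashgrove=17 Dunmere=15 Fernhollow=15 Greywater=15 Hollowpine=7 Juniper=8 → close Ashgrove (overflow 9)
  17÷5 = 3 each, +1 to first 2
Round 2: Dunmere=19 Fernhollow=19 Greywater=18 Hollowpine=10 Juniper=11 → close Greywater (overflow 11)
  18÷4 = 4 each, +1 to first 2
Round 3: Dunmere=24 Fernhollow=24 Hollowpine=14 Juniper=15 → close Dunmere (overflow 14)
  24÷3 = 8 each, +1 to first 0
Round 4: Fernhollow=32 Hollowpine=22 Juniper=23 → close Fernhollow (overflow 22)
  32÷2 = 16 each, +1 to first 0
Round 5: Hollowpine=38 Juniper=39 → close Hollowpine (overflow 28)
  38÷1 = 38 each, +1 to first 0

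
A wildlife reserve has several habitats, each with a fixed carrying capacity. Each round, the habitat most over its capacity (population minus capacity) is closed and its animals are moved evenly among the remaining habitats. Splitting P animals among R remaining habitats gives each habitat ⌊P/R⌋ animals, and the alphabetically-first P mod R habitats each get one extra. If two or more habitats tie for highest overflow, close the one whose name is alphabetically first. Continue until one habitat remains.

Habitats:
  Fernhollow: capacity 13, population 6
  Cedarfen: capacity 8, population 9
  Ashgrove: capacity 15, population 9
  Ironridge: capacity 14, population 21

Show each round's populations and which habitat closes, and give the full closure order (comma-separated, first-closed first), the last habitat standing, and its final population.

Round 1: Ashgrove=9 Cedarfen=9 Fernhollow=6 Ironridge=21 → close Ironridge (overflow 7)
  21÷3 = 7 each, +1 to first 0
Round 2: Ashgrove=16 Cedarfen=16 Fernhollow=13 → close Cedarfen (overflow 8)
  16÷2 = 8 each, +1 to first 0
Round 3: Ashgrove=24 Fernhollow=21 → close Ashgrove (overflow 9)
  24÷1 = 24 each, +1 to first 0

Closure order: Ironridge, Cedarfen, Ashgrove
Last habitat: Fernhollow with 45 animals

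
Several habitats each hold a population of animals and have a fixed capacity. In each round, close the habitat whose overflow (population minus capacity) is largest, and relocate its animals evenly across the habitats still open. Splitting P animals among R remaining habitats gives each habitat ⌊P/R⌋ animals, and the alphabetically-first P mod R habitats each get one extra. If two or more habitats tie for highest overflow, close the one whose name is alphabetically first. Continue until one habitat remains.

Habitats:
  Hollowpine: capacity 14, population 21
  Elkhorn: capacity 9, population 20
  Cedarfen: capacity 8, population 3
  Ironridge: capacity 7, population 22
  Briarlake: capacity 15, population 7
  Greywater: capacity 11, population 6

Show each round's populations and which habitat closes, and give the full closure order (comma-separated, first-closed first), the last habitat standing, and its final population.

Round 1: Briarlake=7 Cedarfen=3 Elkhorn=20 Greywater=6 Hollowpine=21 Ironridge=22 → close Ironridge (overflow 15)
  22÷5 = 4 each, +1 to first 2
Round 2: Briarlake=12 Cedarfen=8 Elkhorn=24 Greywater=10 Hollowpine=25 → close Elkhorn (overflow 15)
  24÷4 = 6 each, +1 to first 0
Round 3: Briarlake=18 Cedarfen=14 Greywater=16 Hollowpine=31 → close Hollowpine (overflow 17)
  31÷3 = 10 each, +1 to first 1
Round 4: Briarlake=29 Cedarfen=24 Greywater=26 → close Cedarfen (overflow 16)
  24÷2 = 12 each, +1 to first 0
Round 5: Briarlake=41 Greywater=38 → close Greywater (overflow 27)
  38÷1 = 38 each, +1 to first 0

Closure order: Ironridge, Elkhorn, Hollowpine, Cedarfen, Greywater
Last habitat: Briarlake with 79 animals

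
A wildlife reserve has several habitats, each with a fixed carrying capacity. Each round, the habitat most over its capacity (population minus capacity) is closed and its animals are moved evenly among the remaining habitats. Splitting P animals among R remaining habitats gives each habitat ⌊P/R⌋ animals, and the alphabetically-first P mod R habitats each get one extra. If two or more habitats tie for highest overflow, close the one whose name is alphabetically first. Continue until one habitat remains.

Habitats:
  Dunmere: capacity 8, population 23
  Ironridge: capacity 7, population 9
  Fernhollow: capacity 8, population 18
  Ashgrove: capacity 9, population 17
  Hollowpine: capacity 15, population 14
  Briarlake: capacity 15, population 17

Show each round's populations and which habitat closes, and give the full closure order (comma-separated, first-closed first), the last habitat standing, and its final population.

Round 1: Ashgrove=17 Briarlake=17 Dunmere=23 Fernhollow=18 Hollowpine=14 Ironridge=9 → close Dunmere (overflow 15)
  23÷5 = 4 each, +1 to first 3
Round 2: Ashgrove=22 Briarlake=22 Fernhollow=23 Hollowpine=18 Ironridge=13 → close Fernhollow (overflow 15)
  23÷4 = 5 each, +1 to first 3
Round 3: Ashgrove=28 Briarlake=28 Hollowpine=24 Ironridge=18 → close Ashgrove (overflow 19)
  28÷3 = 9 each, +1 to first 1
Round 4: Briarlake=38 Hollowpine=33 Ironridge=27 → close Briarlake (overflow 23)
  38÷2 = 19 each, +1 to first 0
Round 5: Hollowpine=52 Ironridge=46 → close Ironridge (overflow 39)
  46÷1 = 46 each, +1 to first 0

Closure order: Dunmere, Fernhollow, Ashgrove, Briarlake, Ironridge
Last habitat: Hollowpine with 98 animals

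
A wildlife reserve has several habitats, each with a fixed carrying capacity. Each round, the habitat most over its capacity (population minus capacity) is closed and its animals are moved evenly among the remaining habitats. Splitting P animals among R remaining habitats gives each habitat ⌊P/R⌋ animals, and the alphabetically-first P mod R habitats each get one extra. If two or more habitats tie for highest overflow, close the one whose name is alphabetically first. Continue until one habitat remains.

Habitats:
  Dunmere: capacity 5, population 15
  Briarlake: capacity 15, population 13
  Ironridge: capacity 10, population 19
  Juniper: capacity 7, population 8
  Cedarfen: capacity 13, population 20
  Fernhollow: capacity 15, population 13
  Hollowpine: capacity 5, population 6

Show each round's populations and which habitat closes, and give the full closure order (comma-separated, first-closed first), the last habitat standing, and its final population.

Closure order: Dunmere, Ironridge, Cedarfen, Hollowpine, Briarlake, Fernhollow
Last habitat: Juniper with 94 animals

Round 1: Briarlake=13 Cedarfen=20 Dunmere=15 Fernhollow=13 Hollowpine=6 Ironridge=19 Juniper=8 → close Dunmere (overflow 10)
  15÷6 = 2 each, +1 to first 3
Round 2: Briarlake=16 Cedarfen=23 Fernhollow=16 Hollowpine=8 Ironridge=21 Juniper=10 → close Ironridge (overflow 11)
  21÷5 = 4 each, +1 to first 1
Round 3: Briarlake=21 Cedarfen=27 Fernhollow=20 Hollowpine=12 Juniper=14 → close Cedarfen (overflow 14)
  27÷4 = 6 each, +1 to first 3
Round 4: Briarlake=28 Fernhollow=27 Hollowpine=19 Juniper=20 → close Hollowpine (overflow 14)
  19÷3 = 6 each, +1 to first 1
Round 5: Briarlake=35 Fernhollow=33 Juniper=26 → close Briarlake (overflow 20)
  35÷2 = 17 each, +1 to first 1
Round 6: Fernhollow=51 Juniper=43 → close Fernhollow (overflow 36)
  51÷1 = 51 each, +1 to first 0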